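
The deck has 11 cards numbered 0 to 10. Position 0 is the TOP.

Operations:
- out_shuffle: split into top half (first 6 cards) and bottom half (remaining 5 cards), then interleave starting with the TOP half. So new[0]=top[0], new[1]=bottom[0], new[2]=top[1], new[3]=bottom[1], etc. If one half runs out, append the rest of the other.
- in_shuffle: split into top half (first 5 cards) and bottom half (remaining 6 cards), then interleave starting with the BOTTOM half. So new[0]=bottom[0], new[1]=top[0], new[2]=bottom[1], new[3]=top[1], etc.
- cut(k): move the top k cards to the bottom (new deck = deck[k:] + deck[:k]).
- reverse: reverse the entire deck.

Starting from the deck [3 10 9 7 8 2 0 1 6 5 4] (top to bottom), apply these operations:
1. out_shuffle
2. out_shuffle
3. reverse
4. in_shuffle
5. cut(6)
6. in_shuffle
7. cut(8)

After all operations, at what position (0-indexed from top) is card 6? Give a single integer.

Answer: 5

Derivation:
After op 1 (out_shuffle): [3 0 10 1 9 6 7 5 8 4 2]
After op 2 (out_shuffle): [3 7 0 5 10 8 1 4 9 2 6]
After op 3 (reverse): [6 2 9 4 1 8 10 5 0 7 3]
After op 4 (in_shuffle): [8 6 10 2 5 9 0 4 7 1 3]
After op 5 (cut(6)): [0 4 7 1 3 8 6 10 2 5 9]
After op 6 (in_shuffle): [8 0 6 4 10 7 2 1 5 3 9]
After op 7 (cut(8)): [5 3 9 8 0 6 4 10 7 2 1]
Card 6 is at position 5.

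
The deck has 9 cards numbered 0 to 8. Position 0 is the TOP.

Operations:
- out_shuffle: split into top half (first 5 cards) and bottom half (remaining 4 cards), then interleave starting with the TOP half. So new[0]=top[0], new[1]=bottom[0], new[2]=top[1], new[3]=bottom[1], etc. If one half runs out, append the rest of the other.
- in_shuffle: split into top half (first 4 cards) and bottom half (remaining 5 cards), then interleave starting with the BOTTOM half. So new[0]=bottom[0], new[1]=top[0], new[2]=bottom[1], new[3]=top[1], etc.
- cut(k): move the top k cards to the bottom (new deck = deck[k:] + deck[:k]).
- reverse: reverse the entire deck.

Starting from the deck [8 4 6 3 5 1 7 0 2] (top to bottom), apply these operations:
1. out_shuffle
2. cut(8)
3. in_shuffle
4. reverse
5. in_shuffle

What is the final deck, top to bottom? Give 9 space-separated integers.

After op 1 (out_shuffle): [8 1 4 7 6 0 3 2 5]
After op 2 (cut(8)): [5 8 1 4 7 6 0 3 2]
After op 3 (in_shuffle): [7 5 6 8 0 1 3 4 2]
After op 4 (reverse): [2 4 3 1 0 8 6 5 7]
After op 5 (in_shuffle): [0 2 8 4 6 3 5 1 7]

Answer: 0 2 8 4 6 3 5 1 7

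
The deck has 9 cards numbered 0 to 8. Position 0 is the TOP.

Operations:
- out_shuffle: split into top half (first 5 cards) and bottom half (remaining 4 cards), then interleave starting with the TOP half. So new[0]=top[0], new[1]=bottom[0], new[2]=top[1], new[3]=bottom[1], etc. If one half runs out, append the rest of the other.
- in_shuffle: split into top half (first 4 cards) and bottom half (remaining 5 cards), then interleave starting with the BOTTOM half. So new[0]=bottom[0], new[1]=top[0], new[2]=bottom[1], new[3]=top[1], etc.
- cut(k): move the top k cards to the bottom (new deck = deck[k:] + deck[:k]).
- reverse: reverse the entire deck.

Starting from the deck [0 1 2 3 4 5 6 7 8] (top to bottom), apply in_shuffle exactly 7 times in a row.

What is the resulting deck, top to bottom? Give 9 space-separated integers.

Answer: 4 0 5 1 6 2 7 3 8

Derivation:
After op 1 (in_shuffle): [4 0 5 1 6 2 7 3 8]
After op 2 (in_shuffle): [6 4 2 0 7 5 3 1 8]
After op 3 (in_shuffle): [7 6 5 4 3 2 1 0 8]
After op 4 (in_shuffle): [3 7 2 6 1 5 0 4 8]
After op 5 (in_shuffle): [1 3 5 7 0 2 4 6 8]
After op 6 (in_shuffle): [0 1 2 3 4 5 6 7 8]
After op 7 (in_shuffle): [4 0 5 1 6 2 7 3 8]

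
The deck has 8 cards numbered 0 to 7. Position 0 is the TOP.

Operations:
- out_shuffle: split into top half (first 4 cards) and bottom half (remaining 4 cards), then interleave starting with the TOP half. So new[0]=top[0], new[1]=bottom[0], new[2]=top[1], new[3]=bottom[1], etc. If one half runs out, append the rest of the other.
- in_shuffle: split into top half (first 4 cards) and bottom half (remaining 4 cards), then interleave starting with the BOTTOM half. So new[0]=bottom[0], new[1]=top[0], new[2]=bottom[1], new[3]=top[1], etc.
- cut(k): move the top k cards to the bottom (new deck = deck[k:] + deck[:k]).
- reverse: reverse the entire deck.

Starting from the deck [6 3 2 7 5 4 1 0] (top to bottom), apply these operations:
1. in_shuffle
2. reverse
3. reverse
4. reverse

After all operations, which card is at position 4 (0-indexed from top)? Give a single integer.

Answer: 3

Derivation:
After op 1 (in_shuffle): [5 6 4 3 1 2 0 7]
After op 2 (reverse): [7 0 2 1 3 4 6 5]
After op 3 (reverse): [5 6 4 3 1 2 0 7]
After op 4 (reverse): [7 0 2 1 3 4 6 5]
Position 4: card 3.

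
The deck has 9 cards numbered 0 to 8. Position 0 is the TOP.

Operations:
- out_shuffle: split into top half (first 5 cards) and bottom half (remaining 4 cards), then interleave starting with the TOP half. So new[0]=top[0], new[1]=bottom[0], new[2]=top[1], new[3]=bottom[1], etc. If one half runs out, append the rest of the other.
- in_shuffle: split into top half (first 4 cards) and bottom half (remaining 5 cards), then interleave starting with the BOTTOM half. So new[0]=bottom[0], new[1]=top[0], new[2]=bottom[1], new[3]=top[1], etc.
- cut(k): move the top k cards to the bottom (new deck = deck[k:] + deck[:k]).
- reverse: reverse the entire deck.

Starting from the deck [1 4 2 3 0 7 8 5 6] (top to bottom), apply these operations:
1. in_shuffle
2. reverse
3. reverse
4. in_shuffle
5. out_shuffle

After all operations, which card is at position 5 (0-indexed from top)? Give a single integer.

Answer: 4

Derivation:
After op 1 (in_shuffle): [0 1 7 4 8 2 5 3 6]
After op 2 (reverse): [6 3 5 2 8 4 7 1 0]
After op 3 (reverse): [0 1 7 4 8 2 5 3 6]
After op 4 (in_shuffle): [8 0 2 1 5 7 3 4 6]
After op 5 (out_shuffle): [8 7 0 3 2 4 1 6 5]
Position 5: card 4.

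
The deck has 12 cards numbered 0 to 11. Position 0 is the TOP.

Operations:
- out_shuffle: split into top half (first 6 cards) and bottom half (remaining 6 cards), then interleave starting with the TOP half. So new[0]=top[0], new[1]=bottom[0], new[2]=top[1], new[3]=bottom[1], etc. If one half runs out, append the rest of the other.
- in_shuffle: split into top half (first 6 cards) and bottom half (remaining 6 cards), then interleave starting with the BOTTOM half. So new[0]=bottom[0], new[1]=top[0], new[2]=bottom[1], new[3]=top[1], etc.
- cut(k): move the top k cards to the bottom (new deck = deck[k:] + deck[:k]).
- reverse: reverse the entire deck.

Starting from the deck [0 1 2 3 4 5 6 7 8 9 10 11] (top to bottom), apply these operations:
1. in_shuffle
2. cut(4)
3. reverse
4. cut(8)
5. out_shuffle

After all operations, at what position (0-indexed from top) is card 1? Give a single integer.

After op 1 (in_shuffle): [6 0 7 1 8 2 9 3 10 4 11 5]
After op 2 (cut(4)): [8 2 9 3 10 4 11 5 6 0 7 1]
After op 3 (reverse): [1 7 0 6 5 11 4 10 3 9 2 8]
After op 4 (cut(8)): [3 9 2 8 1 7 0 6 5 11 4 10]
After op 5 (out_shuffle): [3 0 9 6 2 5 8 11 1 4 7 10]
Card 1 is at position 8.

Answer: 8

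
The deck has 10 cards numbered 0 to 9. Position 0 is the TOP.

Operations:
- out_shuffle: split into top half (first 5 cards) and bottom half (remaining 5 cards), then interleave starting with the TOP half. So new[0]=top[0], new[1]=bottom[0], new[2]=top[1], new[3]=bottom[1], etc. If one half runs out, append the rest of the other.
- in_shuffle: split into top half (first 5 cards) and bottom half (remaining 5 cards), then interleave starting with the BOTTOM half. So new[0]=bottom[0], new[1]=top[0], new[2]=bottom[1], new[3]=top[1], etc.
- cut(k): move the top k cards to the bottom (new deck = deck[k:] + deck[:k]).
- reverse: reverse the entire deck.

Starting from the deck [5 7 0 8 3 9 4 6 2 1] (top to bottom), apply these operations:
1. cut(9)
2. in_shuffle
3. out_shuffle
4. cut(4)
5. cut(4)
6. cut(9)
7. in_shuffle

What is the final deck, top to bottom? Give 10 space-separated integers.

Answer: 1 2 6 4 9 8 0 3 5 7

Derivation:
After op 1 (cut(9)): [1 5 7 0 8 3 9 4 6 2]
After op 2 (in_shuffle): [3 1 9 5 4 7 6 0 2 8]
After op 3 (out_shuffle): [3 7 1 6 9 0 5 2 4 8]
After op 4 (cut(4)): [9 0 5 2 4 8 3 7 1 6]
After op 5 (cut(4)): [4 8 3 7 1 6 9 0 5 2]
After op 6 (cut(9)): [2 4 8 3 7 1 6 9 0 5]
After op 7 (in_shuffle): [1 2 6 4 9 8 0 3 5 7]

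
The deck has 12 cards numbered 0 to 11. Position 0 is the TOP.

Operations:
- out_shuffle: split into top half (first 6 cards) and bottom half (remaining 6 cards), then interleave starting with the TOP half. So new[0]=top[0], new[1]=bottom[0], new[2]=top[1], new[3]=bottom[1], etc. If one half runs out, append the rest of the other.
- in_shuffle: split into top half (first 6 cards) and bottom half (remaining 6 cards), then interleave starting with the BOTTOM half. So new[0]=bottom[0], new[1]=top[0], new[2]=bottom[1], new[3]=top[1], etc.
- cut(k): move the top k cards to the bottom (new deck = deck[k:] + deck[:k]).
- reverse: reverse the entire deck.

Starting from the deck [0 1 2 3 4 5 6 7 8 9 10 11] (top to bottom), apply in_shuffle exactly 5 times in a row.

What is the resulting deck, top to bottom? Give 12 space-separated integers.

Answer: 10 8 6 4 2 0 11 9 7 5 3 1

Derivation:
After op 1 (in_shuffle): [6 0 7 1 8 2 9 3 10 4 11 5]
After op 2 (in_shuffle): [9 6 3 0 10 7 4 1 11 8 5 2]
After op 3 (in_shuffle): [4 9 1 6 11 3 8 0 5 10 2 7]
After op 4 (in_shuffle): [8 4 0 9 5 1 10 6 2 11 7 3]
After op 5 (in_shuffle): [10 8 6 4 2 0 11 9 7 5 3 1]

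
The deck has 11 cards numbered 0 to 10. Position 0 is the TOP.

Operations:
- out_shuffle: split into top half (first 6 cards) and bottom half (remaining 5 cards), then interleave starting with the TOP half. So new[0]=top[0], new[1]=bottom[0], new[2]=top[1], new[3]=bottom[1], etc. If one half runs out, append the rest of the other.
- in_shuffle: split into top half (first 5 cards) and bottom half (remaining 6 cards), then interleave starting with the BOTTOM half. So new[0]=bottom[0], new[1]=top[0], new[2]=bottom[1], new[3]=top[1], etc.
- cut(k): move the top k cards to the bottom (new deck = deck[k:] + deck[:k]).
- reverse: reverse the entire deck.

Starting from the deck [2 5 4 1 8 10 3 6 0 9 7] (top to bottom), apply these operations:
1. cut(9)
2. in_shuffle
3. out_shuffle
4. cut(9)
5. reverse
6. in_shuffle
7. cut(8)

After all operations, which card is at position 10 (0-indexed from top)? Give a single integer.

After op 1 (cut(9)): [9 7 2 5 4 1 8 10 3 6 0]
After op 2 (in_shuffle): [1 9 8 7 10 2 3 5 6 4 0]
After op 3 (out_shuffle): [1 3 9 5 8 6 7 4 10 0 2]
After op 4 (cut(9)): [0 2 1 3 9 5 8 6 7 4 10]
After op 5 (reverse): [10 4 7 6 8 5 9 3 1 2 0]
After op 6 (in_shuffle): [5 10 9 4 3 7 1 6 2 8 0]
After op 7 (cut(8)): [2 8 0 5 10 9 4 3 7 1 6]
Position 10: card 6.

Answer: 6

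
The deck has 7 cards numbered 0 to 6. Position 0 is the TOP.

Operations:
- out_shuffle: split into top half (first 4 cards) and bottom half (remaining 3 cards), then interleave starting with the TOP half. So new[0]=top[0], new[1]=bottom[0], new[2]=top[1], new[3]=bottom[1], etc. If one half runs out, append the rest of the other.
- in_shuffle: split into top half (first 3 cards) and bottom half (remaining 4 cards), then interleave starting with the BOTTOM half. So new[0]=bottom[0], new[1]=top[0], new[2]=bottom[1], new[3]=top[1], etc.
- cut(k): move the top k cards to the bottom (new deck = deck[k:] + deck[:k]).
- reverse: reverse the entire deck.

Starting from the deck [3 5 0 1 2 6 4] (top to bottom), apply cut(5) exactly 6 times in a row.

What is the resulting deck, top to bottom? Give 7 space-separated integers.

Answer: 0 1 2 6 4 3 5

Derivation:
After op 1 (cut(5)): [6 4 3 5 0 1 2]
After op 2 (cut(5)): [1 2 6 4 3 5 0]
After op 3 (cut(5)): [5 0 1 2 6 4 3]
After op 4 (cut(5)): [4 3 5 0 1 2 6]
After op 5 (cut(5)): [2 6 4 3 5 0 1]
After op 6 (cut(5)): [0 1 2 6 4 3 5]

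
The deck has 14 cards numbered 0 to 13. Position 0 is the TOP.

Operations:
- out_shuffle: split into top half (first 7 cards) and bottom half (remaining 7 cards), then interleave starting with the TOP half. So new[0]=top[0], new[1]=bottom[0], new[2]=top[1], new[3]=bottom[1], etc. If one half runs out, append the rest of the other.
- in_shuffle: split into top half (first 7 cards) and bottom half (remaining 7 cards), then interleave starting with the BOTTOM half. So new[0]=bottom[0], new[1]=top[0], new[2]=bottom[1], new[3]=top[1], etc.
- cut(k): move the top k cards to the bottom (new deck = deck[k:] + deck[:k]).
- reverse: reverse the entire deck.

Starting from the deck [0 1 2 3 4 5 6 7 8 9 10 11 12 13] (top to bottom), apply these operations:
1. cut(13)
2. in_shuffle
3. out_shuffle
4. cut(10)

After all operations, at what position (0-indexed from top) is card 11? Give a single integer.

After op 1 (cut(13)): [13 0 1 2 3 4 5 6 7 8 9 10 11 12]
After op 2 (in_shuffle): [6 13 7 0 8 1 9 2 10 3 11 4 12 5]
After op 3 (out_shuffle): [6 2 13 10 7 3 0 11 8 4 1 12 9 5]
After op 4 (cut(10)): [1 12 9 5 6 2 13 10 7 3 0 11 8 4]
Card 11 is at position 11.

Answer: 11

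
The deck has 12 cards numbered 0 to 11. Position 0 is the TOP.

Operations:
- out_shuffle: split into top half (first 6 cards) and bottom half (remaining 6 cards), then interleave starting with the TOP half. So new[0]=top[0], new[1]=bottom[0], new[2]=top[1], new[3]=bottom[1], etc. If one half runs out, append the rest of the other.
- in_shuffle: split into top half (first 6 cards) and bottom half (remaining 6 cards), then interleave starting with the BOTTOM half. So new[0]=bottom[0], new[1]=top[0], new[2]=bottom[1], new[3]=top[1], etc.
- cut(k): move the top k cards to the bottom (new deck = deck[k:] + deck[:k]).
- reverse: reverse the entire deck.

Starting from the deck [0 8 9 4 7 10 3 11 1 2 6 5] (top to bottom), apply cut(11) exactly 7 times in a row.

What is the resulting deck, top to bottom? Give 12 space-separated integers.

Answer: 10 3 11 1 2 6 5 0 8 9 4 7

Derivation:
After op 1 (cut(11)): [5 0 8 9 4 7 10 3 11 1 2 6]
After op 2 (cut(11)): [6 5 0 8 9 4 7 10 3 11 1 2]
After op 3 (cut(11)): [2 6 5 0 8 9 4 7 10 3 11 1]
After op 4 (cut(11)): [1 2 6 5 0 8 9 4 7 10 3 11]
After op 5 (cut(11)): [11 1 2 6 5 0 8 9 4 7 10 3]
After op 6 (cut(11)): [3 11 1 2 6 5 0 8 9 4 7 10]
After op 7 (cut(11)): [10 3 11 1 2 6 5 0 8 9 4 7]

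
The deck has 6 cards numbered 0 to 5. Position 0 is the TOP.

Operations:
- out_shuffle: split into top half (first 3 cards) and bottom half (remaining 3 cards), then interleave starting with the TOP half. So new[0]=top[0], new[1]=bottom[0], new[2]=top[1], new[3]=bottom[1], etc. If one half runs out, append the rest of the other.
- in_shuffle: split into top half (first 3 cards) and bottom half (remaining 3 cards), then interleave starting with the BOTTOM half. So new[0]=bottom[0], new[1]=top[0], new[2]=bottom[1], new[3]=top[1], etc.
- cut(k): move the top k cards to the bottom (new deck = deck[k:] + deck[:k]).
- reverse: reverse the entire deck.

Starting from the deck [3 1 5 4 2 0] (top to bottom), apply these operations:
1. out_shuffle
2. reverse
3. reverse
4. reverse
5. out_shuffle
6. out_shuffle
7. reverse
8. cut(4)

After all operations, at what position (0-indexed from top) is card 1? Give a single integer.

After op 1 (out_shuffle): [3 4 1 2 5 0]
After op 2 (reverse): [0 5 2 1 4 3]
After op 3 (reverse): [3 4 1 2 5 0]
After op 4 (reverse): [0 5 2 1 4 3]
After op 5 (out_shuffle): [0 1 5 4 2 3]
After op 6 (out_shuffle): [0 4 1 2 5 3]
After op 7 (reverse): [3 5 2 1 4 0]
After op 8 (cut(4)): [4 0 3 5 2 1]
Card 1 is at position 5.

Answer: 5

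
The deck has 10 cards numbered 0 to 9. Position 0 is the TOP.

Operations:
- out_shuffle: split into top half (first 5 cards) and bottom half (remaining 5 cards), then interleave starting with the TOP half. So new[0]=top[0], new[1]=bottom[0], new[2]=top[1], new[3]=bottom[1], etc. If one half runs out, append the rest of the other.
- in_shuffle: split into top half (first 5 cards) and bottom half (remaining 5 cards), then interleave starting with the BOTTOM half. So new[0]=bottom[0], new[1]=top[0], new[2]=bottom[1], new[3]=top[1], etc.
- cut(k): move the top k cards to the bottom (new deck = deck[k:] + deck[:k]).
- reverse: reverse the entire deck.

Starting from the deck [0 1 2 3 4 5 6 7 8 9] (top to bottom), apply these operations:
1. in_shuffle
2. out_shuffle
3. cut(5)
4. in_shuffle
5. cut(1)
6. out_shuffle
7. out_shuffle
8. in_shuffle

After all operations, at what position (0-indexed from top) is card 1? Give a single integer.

After op 1 (in_shuffle): [5 0 6 1 7 2 8 3 9 4]
After op 2 (out_shuffle): [5 2 0 8 6 3 1 9 7 4]
After op 3 (cut(5)): [3 1 9 7 4 5 2 0 8 6]
After op 4 (in_shuffle): [5 3 2 1 0 9 8 7 6 4]
After op 5 (cut(1)): [3 2 1 0 9 8 7 6 4 5]
After op 6 (out_shuffle): [3 8 2 7 1 6 0 4 9 5]
After op 7 (out_shuffle): [3 6 8 0 2 4 7 9 1 5]
After op 8 (in_shuffle): [4 3 7 6 9 8 1 0 5 2]
Card 1 is at position 6.

Answer: 6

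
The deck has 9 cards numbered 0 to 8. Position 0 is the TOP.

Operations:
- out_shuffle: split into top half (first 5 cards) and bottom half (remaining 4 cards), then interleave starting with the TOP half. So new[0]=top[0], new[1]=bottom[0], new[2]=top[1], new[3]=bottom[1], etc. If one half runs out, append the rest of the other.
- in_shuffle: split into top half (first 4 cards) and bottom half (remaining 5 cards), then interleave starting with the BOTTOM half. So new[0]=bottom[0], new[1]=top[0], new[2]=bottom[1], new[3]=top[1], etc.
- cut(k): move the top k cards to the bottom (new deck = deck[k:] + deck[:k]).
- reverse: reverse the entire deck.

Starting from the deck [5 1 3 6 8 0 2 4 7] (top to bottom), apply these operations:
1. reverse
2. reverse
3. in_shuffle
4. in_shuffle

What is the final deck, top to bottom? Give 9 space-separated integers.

After op 1 (reverse): [7 4 2 0 8 6 3 1 5]
After op 2 (reverse): [5 1 3 6 8 0 2 4 7]
After op 3 (in_shuffle): [8 5 0 1 2 3 4 6 7]
After op 4 (in_shuffle): [2 8 3 5 4 0 6 1 7]

Answer: 2 8 3 5 4 0 6 1 7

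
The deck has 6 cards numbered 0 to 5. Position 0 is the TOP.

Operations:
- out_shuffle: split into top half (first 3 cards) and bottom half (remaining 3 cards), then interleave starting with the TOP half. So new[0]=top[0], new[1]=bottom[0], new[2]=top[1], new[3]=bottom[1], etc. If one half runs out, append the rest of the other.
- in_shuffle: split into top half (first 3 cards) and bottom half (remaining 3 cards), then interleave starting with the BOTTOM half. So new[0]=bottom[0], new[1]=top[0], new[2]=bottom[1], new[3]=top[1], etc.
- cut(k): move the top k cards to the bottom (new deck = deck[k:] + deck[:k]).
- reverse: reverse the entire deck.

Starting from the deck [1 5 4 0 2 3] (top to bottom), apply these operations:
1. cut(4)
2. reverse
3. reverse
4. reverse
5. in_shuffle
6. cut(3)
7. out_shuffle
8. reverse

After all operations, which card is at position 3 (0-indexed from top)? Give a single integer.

Answer: 2

Derivation:
After op 1 (cut(4)): [2 3 1 5 4 0]
After op 2 (reverse): [0 4 5 1 3 2]
After op 3 (reverse): [2 3 1 5 4 0]
After op 4 (reverse): [0 4 5 1 3 2]
After op 5 (in_shuffle): [1 0 3 4 2 5]
After op 6 (cut(3)): [4 2 5 1 0 3]
After op 7 (out_shuffle): [4 1 2 0 5 3]
After op 8 (reverse): [3 5 0 2 1 4]
Position 3: card 2.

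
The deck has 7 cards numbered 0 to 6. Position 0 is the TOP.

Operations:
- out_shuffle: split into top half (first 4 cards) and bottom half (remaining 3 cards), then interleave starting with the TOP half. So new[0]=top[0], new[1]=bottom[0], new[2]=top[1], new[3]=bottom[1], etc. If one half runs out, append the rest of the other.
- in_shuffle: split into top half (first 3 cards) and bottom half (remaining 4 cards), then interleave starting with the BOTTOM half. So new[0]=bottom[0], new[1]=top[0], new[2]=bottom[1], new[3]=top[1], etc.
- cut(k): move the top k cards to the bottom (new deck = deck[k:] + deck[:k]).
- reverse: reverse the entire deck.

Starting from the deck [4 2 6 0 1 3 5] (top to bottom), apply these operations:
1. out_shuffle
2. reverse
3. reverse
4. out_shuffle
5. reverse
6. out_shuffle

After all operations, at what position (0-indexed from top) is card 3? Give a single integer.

After op 1 (out_shuffle): [4 1 2 3 6 5 0]
After op 2 (reverse): [0 5 6 3 2 1 4]
After op 3 (reverse): [4 1 2 3 6 5 0]
After op 4 (out_shuffle): [4 6 1 5 2 0 3]
After op 5 (reverse): [3 0 2 5 1 6 4]
After op 6 (out_shuffle): [3 1 0 6 2 4 5]
Card 3 is at position 0.

Answer: 0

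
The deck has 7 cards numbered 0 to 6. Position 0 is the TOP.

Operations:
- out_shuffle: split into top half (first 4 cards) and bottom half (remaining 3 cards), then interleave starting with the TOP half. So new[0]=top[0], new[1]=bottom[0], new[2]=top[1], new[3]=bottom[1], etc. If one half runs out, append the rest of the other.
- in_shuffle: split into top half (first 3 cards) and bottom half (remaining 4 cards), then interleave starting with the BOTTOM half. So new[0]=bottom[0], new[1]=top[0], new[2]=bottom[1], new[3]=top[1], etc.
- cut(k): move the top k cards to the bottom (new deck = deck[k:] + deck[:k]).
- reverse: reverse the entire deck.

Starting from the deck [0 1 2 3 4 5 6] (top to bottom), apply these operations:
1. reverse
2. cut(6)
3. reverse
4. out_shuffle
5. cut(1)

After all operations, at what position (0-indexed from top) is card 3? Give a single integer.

After op 1 (reverse): [6 5 4 3 2 1 0]
After op 2 (cut(6)): [0 6 5 4 3 2 1]
After op 3 (reverse): [1 2 3 4 5 6 0]
After op 4 (out_shuffle): [1 5 2 6 3 0 4]
After op 5 (cut(1)): [5 2 6 3 0 4 1]
Card 3 is at position 3.

Answer: 3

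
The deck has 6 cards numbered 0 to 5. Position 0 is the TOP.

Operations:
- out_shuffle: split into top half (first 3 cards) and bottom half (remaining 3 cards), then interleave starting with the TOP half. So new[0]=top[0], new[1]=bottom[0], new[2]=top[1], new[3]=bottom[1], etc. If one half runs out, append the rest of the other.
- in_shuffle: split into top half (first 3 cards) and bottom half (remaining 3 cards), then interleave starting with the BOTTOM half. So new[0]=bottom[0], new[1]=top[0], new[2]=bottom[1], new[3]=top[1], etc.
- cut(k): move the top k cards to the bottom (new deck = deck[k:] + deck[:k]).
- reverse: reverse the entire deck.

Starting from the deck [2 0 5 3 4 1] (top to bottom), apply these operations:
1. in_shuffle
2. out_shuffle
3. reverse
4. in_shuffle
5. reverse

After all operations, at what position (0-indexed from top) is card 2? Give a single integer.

Answer: 5

Derivation:
After op 1 (in_shuffle): [3 2 4 0 1 5]
After op 2 (out_shuffle): [3 0 2 1 4 5]
After op 3 (reverse): [5 4 1 2 0 3]
After op 4 (in_shuffle): [2 5 0 4 3 1]
After op 5 (reverse): [1 3 4 0 5 2]
Card 2 is at position 5.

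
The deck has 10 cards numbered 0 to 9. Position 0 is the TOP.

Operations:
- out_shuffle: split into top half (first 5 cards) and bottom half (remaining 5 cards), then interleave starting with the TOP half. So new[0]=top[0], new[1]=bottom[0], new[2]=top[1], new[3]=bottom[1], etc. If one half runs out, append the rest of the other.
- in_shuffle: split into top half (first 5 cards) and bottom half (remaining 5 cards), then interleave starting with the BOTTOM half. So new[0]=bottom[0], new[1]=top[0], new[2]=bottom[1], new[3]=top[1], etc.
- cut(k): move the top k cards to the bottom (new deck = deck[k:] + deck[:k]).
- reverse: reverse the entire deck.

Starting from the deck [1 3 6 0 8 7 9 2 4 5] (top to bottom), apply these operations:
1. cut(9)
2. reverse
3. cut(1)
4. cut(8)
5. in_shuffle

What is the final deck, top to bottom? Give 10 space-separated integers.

Answer: 8 5 0 4 6 2 3 9 1 7

Derivation:
After op 1 (cut(9)): [5 1 3 6 0 8 7 9 2 4]
After op 2 (reverse): [4 2 9 7 8 0 6 3 1 5]
After op 3 (cut(1)): [2 9 7 8 0 6 3 1 5 4]
After op 4 (cut(8)): [5 4 2 9 7 8 0 6 3 1]
After op 5 (in_shuffle): [8 5 0 4 6 2 3 9 1 7]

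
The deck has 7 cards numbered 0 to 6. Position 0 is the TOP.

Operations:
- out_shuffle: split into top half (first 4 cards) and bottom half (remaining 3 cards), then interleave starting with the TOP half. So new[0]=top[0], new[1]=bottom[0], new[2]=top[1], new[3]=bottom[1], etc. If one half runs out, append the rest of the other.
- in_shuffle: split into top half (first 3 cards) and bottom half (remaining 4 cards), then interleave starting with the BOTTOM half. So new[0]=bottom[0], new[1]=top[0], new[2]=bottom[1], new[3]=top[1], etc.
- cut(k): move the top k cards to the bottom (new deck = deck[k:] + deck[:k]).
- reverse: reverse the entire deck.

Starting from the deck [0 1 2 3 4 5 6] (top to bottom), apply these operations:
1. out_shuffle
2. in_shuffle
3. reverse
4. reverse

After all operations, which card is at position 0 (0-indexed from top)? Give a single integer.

Answer: 5

Derivation:
After op 1 (out_shuffle): [0 4 1 5 2 6 3]
After op 2 (in_shuffle): [5 0 2 4 6 1 3]
After op 3 (reverse): [3 1 6 4 2 0 5]
After op 4 (reverse): [5 0 2 4 6 1 3]
Position 0: card 5.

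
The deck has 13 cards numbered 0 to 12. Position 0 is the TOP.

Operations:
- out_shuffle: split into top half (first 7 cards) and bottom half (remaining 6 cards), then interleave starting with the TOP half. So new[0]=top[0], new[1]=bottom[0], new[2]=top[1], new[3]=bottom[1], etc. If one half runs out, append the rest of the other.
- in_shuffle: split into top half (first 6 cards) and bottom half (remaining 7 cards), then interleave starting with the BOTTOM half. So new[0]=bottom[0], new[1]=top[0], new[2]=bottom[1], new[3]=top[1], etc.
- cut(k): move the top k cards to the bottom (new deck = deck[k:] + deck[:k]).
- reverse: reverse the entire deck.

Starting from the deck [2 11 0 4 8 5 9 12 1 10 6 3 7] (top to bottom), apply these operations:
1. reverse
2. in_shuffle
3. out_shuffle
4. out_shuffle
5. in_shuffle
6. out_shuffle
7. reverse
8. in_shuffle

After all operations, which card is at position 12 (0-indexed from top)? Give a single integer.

After op 1 (reverse): [7 3 6 10 1 12 9 5 8 4 0 11 2]
After op 2 (in_shuffle): [9 7 5 3 8 6 4 10 0 1 11 12 2]
After op 3 (out_shuffle): [9 10 7 0 5 1 3 11 8 12 6 2 4]
After op 4 (out_shuffle): [9 11 10 8 7 12 0 6 5 2 1 4 3]
After op 5 (in_shuffle): [0 9 6 11 5 10 2 8 1 7 4 12 3]
After op 6 (out_shuffle): [0 8 9 1 6 7 11 4 5 12 10 3 2]
After op 7 (reverse): [2 3 10 12 5 4 11 7 6 1 9 8 0]
After op 8 (in_shuffle): [11 2 7 3 6 10 1 12 9 5 8 4 0]
Position 12: card 0.

Answer: 0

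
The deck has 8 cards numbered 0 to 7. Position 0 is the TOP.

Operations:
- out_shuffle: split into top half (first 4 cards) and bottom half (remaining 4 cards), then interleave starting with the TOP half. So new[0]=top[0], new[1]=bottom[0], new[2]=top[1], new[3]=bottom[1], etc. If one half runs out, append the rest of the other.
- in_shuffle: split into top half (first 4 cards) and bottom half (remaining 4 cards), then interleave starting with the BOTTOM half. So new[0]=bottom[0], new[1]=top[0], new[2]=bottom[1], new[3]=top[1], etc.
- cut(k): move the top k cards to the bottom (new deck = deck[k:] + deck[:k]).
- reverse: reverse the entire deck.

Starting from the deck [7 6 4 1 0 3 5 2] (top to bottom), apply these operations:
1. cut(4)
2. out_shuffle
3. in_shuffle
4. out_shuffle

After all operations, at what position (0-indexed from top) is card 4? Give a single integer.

Answer: 4

Derivation:
After op 1 (cut(4)): [0 3 5 2 7 6 4 1]
After op 2 (out_shuffle): [0 7 3 6 5 4 2 1]
After op 3 (in_shuffle): [5 0 4 7 2 3 1 6]
After op 4 (out_shuffle): [5 2 0 3 4 1 7 6]
Card 4 is at position 4.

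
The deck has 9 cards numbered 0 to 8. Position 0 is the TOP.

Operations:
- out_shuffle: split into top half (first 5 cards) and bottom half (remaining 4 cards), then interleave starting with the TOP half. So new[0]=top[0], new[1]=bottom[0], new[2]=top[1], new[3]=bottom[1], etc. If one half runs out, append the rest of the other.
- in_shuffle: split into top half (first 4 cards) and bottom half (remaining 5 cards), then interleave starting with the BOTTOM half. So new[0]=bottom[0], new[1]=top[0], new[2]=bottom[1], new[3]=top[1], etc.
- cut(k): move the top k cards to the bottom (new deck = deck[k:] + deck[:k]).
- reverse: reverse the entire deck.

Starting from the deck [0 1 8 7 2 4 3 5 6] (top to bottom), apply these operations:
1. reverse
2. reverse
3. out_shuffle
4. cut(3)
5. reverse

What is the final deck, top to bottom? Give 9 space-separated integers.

Answer: 1 4 0 2 6 7 5 8 3

Derivation:
After op 1 (reverse): [6 5 3 4 2 7 8 1 0]
After op 2 (reverse): [0 1 8 7 2 4 3 5 6]
After op 3 (out_shuffle): [0 4 1 3 8 5 7 6 2]
After op 4 (cut(3)): [3 8 5 7 6 2 0 4 1]
After op 5 (reverse): [1 4 0 2 6 7 5 8 3]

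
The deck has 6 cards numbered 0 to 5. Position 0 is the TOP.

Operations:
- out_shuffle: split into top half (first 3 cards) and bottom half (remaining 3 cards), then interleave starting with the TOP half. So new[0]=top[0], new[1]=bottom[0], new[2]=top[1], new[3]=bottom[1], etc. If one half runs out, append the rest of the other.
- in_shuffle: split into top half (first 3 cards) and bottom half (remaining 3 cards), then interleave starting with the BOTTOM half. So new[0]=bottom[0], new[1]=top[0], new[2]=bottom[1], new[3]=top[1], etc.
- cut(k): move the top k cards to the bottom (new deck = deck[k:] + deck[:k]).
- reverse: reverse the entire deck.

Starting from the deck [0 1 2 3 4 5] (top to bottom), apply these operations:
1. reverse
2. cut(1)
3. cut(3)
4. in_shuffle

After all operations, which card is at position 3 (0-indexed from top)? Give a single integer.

After op 1 (reverse): [5 4 3 2 1 0]
After op 2 (cut(1)): [4 3 2 1 0 5]
After op 3 (cut(3)): [1 0 5 4 3 2]
After op 4 (in_shuffle): [4 1 3 0 2 5]
Position 3: card 0.

Answer: 0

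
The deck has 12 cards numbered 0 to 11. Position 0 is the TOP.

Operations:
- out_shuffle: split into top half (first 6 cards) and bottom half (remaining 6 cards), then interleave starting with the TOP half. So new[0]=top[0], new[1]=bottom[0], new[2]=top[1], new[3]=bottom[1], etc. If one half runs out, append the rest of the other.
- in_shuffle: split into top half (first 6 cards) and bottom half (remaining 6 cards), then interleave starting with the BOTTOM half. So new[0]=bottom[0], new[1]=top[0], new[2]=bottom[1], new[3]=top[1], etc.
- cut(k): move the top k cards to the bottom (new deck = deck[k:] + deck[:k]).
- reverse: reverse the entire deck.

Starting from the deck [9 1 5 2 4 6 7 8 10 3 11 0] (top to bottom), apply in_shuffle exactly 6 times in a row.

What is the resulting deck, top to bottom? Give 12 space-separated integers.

Answer: 0 11 3 10 8 7 6 4 2 5 1 9

Derivation:
After op 1 (in_shuffle): [7 9 8 1 10 5 3 2 11 4 0 6]
After op 2 (in_shuffle): [3 7 2 9 11 8 4 1 0 10 6 5]
After op 3 (in_shuffle): [4 3 1 7 0 2 10 9 6 11 5 8]
After op 4 (in_shuffle): [10 4 9 3 6 1 11 7 5 0 8 2]
After op 5 (in_shuffle): [11 10 7 4 5 9 0 3 8 6 2 1]
After op 6 (in_shuffle): [0 11 3 10 8 7 6 4 2 5 1 9]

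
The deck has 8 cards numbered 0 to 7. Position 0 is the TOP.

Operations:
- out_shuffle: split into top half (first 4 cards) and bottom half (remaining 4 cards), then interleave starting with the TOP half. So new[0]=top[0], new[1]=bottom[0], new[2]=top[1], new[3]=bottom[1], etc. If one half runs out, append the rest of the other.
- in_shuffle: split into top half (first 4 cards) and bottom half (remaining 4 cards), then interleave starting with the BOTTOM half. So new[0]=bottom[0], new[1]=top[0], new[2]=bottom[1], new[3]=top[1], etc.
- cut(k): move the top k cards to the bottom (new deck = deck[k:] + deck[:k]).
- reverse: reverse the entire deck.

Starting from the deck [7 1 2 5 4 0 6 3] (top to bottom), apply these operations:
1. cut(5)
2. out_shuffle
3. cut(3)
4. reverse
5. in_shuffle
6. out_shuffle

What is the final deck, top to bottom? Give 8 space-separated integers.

After op 1 (cut(5)): [0 6 3 7 1 2 5 4]
After op 2 (out_shuffle): [0 1 6 2 3 5 7 4]
After op 3 (cut(3)): [2 3 5 7 4 0 1 6]
After op 4 (reverse): [6 1 0 4 7 5 3 2]
After op 5 (in_shuffle): [7 6 5 1 3 0 2 4]
After op 6 (out_shuffle): [7 3 6 0 5 2 1 4]

Answer: 7 3 6 0 5 2 1 4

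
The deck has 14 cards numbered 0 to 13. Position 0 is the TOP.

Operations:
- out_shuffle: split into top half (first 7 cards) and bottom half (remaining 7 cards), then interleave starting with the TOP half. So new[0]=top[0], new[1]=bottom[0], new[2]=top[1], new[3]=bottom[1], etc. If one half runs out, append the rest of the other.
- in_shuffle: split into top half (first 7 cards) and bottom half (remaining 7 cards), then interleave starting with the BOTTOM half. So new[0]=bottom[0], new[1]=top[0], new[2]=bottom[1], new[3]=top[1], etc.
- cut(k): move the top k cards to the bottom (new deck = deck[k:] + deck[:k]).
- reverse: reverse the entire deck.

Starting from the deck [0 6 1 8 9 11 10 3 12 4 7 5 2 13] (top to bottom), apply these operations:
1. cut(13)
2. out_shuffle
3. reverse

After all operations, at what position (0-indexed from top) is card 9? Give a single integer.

After op 1 (cut(13)): [13 0 6 1 8 9 11 10 3 12 4 7 5 2]
After op 2 (out_shuffle): [13 10 0 3 6 12 1 4 8 7 9 5 11 2]
After op 3 (reverse): [2 11 5 9 7 8 4 1 12 6 3 0 10 13]
Card 9 is at position 3.

Answer: 3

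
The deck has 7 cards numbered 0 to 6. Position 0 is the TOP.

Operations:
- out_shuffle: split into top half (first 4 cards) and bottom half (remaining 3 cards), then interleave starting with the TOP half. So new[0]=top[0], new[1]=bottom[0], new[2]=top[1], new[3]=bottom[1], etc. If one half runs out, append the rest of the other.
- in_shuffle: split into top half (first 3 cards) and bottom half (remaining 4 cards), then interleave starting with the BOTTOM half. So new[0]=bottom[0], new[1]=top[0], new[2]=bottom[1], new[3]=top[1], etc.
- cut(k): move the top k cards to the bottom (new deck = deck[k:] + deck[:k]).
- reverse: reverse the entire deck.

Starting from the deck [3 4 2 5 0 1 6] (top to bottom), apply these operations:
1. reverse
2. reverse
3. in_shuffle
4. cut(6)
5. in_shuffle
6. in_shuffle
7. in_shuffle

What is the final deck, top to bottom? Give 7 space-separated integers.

After op 1 (reverse): [6 1 0 5 2 4 3]
After op 2 (reverse): [3 4 2 5 0 1 6]
After op 3 (in_shuffle): [5 3 0 4 1 2 6]
After op 4 (cut(6)): [6 5 3 0 4 1 2]
After op 5 (in_shuffle): [0 6 4 5 1 3 2]
After op 6 (in_shuffle): [5 0 1 6 3 4 2]
After op 7 (in_shuffle): [6 5 3 0 4 1 2]

Answer: 6 5 3 0 4 1 2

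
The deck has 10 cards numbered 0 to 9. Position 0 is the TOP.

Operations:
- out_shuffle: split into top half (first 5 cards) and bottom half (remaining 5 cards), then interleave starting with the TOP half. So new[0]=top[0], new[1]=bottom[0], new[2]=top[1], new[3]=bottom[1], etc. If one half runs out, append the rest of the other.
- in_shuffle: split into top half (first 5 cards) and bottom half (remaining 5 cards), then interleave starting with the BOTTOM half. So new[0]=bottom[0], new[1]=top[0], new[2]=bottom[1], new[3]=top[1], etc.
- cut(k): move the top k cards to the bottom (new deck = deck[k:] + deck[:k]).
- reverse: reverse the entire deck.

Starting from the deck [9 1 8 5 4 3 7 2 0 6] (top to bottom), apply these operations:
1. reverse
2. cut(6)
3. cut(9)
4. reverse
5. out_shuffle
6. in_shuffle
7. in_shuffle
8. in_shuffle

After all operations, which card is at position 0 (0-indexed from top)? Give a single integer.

Answer: 0

Derivation:
After op 1 (reverse): [6 0 2 7 3 4 5 8 1 9]
After op 2 (cut(6)): [5 8 1 9 6 0 2 7 3 4]
After op 3 (cut(9)): [4 5 8 1 9 6 0 2 7 3]
After op 4 (reverse): [3 7 2 0 6 9 1 8 5 4]
After op 5 (out_shuffle): [3 9 7 1 2 8 0 5 6 4]
After op 6 (in_shuffle): [8 3 0 9 5 7 6 1 4 2]
After op 7 (in_shuffle): [7 8 6 3 1 0 4 9 2 5]
After op 8 (in_shuffle): [0 7 4 8 9 6 2 3 5 1]
Position 0: card 0.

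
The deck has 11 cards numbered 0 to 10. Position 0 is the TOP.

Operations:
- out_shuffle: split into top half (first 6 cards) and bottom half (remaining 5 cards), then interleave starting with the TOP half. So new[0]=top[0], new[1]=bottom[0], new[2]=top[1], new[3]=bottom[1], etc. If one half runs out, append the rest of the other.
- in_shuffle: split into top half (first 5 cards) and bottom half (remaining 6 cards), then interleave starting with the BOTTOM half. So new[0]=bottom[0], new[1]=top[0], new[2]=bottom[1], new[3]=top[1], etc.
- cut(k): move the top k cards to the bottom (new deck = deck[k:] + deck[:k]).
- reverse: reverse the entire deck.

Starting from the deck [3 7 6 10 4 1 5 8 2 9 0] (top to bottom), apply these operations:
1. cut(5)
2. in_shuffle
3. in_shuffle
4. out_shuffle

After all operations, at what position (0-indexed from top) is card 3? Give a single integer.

After op 1 (cut(5)): [1 5 8 2 9 0 3 7 6 10 4]
After op 2 (in_shuffle): [0 1 3 5 7 8 6 2 10 9 4]
After op 3 (in_shuffle): [8 0 6 1 2 3 10 5 9 7 4]
After op 4 (out_shuffle): [8 10 0 5 6 9 1 7 2 4 3]
Card 3 is at position 10.

Answer: 10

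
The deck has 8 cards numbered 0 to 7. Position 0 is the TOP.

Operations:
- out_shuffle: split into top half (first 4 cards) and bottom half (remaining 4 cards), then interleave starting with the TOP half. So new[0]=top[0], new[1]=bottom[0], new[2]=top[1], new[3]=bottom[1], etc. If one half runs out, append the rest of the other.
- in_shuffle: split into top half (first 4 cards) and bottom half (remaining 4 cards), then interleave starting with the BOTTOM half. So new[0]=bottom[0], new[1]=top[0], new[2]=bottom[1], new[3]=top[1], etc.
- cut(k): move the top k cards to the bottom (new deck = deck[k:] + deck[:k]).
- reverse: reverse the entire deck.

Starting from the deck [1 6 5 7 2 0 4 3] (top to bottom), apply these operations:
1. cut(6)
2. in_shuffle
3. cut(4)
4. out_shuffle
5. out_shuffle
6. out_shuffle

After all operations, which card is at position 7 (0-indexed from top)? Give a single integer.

Answer: 3

Derivation:
After op 1 (cut(6)): [4 3 1 6 5 7 2 0]
After op 2 (in_shuffle): [5 4 7 3 2 1 0 6]
After op 3 (cut(4)): [2 1 0 6 5 4 7 3]
After op 4 (out_shuffle): [2 5 1 4 0 7 6 3]
After op 5 (out_shuffle): [2 0 5 7 1 6 4 3]
After op 6 (out_shuffle): [2 1 0 6 5 4 7 3]
Position 7: card 3.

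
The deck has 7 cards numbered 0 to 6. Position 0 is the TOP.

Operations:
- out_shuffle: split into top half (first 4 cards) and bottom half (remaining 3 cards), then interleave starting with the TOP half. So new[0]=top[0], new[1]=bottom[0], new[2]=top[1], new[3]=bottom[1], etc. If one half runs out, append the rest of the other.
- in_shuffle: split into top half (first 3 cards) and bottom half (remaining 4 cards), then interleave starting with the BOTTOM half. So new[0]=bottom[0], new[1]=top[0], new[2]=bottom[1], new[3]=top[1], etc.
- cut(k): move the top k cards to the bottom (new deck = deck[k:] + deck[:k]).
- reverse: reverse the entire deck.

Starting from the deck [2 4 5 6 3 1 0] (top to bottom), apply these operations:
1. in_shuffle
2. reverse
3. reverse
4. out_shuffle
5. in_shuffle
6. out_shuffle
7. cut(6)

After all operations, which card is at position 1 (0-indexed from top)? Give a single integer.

After op 1 (in_shuffle): [6 2 3 4 1 5 0]
After op 2 (reverse): [0 5 1 4 3 2 6]
After op 3 (reverse): [6 2 3 4 1 5 0]
After op 4 (out_shuffle): [6 1 2 5 3 0 4]
After op 5 (in_shuffle): [5 6 3 1 0 2 4]
After op 6 (out_shuffle): [5 0 6 2 3 4 1]
After op 7 (cut(6)): [1 5 0 6 2 3 4]
Position 1: card 5.

Answer: 5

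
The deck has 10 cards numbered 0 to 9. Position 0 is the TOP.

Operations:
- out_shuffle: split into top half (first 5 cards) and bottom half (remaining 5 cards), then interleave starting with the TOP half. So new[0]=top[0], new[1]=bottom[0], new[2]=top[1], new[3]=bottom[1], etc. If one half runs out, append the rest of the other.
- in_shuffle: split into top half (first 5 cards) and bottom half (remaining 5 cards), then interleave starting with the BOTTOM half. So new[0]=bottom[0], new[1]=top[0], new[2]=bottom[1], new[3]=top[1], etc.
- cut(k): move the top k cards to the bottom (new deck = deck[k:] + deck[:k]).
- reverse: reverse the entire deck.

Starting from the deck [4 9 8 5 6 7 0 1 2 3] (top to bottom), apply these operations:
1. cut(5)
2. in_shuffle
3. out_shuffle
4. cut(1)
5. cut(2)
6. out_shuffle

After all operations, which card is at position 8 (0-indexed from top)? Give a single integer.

Answer: 6

Derivation:
After op 1 (cut(5)): [7 0 1 2 3 4 9 8 5 6]
After op 2 (in_shuffle): [4 7 9 0 8 1 5 2 6 3]
After op 3 (out_shuffle): [4 1 7 5 9 2 0 6 8 3]
After op 4 (cut(1)): [1 7 5 9 2 0 6 8 3 4]
After op 5 (cut(2)): [5 9 2 0 6 8 3 4 1 7]
After op 6 (out_shuffle): [5 8 9 3 2 4 0 1 6 7]
Position 8: card 6.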